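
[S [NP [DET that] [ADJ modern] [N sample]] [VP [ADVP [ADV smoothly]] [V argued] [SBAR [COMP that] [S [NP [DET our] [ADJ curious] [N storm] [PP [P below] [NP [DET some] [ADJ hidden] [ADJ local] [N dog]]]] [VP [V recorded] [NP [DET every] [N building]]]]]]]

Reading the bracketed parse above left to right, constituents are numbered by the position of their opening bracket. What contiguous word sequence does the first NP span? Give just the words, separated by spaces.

that modern sample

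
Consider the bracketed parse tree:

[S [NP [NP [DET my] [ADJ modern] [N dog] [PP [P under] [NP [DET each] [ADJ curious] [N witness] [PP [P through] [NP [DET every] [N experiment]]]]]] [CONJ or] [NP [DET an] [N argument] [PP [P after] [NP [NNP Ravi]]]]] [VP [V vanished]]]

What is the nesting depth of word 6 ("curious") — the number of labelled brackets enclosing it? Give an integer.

6

Path from the root down to the word: S → NP → NP → PP → NP → ADJ. That is 6 enclosing brackets.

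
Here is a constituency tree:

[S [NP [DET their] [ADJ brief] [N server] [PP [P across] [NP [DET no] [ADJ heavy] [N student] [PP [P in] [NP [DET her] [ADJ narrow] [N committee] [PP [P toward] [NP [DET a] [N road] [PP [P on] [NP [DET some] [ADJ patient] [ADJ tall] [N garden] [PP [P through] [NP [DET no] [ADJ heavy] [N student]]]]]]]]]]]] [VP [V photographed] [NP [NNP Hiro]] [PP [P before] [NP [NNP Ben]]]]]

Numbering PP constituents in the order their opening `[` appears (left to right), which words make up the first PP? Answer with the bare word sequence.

The PP opening brackets appear, in order, over: "across no heavy student in her narrow committee toward a road on some patient tall garden through no heavy student"; "in her narrow committee toward a road on some patient tall garden through no heavy student"; "toward a road on some patient tall garden through no heavy student"; "on some patient tall garden through no heavy student"; "through no heavy student"; "before Ben". The first one spans "across no heavy student in her narrow committee toward a road on some patient tall garden through no heavy student".

across no heavy student in her narrow committee toward a road on some patient tall garden through no heavy student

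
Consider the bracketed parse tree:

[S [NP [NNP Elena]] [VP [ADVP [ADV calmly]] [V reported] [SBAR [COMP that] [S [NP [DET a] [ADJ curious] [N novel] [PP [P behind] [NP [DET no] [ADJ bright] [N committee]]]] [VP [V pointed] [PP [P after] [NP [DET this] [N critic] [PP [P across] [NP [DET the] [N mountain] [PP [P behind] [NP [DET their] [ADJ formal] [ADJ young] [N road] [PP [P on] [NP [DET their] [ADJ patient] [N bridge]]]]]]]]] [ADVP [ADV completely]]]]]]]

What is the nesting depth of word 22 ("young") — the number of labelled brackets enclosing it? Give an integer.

12

The word sits inside ADJ, which is inside NP, inside PP, inside NP, inside PP, inside NP, inside PP, inside VP, inside S, inside SBAR, inside VP, inside S — 12 brackets in all.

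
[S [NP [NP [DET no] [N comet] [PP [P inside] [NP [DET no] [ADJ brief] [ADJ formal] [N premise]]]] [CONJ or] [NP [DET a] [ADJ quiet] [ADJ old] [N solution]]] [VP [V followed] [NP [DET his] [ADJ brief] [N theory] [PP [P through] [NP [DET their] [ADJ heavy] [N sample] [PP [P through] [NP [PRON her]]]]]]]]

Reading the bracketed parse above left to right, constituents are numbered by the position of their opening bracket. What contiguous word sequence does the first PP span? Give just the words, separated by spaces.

inside no brief formal premise

In left-to-right order the PP constituents are "inside no brief formal premise"; "through their heavy sample through her"; "through her". Number 1 is "inside no brief formal premise".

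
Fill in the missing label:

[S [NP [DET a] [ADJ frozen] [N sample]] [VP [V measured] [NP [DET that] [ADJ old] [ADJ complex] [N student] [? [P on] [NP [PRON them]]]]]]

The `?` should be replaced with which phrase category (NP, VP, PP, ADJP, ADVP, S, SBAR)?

PP

Looking at what the `?` directly dominates — P 'on', NP — this is a prepositional phrase (PP).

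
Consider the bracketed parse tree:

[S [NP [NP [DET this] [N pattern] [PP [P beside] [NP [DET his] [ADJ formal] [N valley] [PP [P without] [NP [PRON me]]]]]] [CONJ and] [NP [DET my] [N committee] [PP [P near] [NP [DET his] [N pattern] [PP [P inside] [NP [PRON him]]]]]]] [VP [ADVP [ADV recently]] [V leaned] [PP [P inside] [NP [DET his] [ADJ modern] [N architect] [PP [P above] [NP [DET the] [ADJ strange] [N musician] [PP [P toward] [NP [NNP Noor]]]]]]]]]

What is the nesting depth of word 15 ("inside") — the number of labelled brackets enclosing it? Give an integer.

Counting open brackets not yet closed at "inside": [S [NP [NP [PP [NP [PP [P = 7.

7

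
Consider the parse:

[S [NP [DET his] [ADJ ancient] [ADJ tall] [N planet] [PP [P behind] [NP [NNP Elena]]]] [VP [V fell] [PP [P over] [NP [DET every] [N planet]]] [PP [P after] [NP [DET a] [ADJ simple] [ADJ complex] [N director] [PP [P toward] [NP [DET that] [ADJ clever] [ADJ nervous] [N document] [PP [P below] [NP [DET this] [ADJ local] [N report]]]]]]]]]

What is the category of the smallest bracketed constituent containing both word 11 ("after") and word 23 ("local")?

The smallest bracket enclosing both words is [PP after a simple complex director toward that clever nervous document below this local report], so the label is PP.

PP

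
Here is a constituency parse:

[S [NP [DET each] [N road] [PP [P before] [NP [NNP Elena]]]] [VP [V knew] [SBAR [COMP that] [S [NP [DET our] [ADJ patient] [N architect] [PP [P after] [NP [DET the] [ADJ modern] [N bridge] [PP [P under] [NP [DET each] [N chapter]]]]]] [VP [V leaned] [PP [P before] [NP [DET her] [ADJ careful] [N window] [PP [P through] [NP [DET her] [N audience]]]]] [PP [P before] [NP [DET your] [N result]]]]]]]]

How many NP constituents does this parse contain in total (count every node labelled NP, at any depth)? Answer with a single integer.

8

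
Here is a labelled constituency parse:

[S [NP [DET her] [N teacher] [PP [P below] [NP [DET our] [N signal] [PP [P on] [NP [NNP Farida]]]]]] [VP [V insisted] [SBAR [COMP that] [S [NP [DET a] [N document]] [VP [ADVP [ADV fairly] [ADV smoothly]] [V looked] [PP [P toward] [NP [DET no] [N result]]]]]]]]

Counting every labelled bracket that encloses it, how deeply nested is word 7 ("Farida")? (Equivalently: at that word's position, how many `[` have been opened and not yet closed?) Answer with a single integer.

7

Counting open brackets not yet closed at "Farida": [S [NP [PP [NP [PP [NP [NNP = 7.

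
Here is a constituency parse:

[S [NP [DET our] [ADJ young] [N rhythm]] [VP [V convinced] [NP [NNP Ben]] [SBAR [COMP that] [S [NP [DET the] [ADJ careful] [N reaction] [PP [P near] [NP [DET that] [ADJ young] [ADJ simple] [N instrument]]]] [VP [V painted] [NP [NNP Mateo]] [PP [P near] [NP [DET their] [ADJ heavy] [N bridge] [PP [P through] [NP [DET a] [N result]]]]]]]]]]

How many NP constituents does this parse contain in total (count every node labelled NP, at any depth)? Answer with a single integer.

7

Listing each NP by its span: [NP our young rhythm]; [NP Ben]; [NP the careful reaction near that young simple instrument]; [NP that young simple instrument]; [NP Mateo]; [NP their heavy bridge through a result] … — that makes 7.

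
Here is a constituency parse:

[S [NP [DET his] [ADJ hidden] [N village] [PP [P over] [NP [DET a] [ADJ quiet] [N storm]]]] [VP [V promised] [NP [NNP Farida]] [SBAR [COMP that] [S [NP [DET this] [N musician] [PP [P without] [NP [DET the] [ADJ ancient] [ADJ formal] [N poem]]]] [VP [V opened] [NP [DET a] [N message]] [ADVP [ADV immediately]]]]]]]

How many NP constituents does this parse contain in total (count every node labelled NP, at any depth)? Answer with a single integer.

Listing each NP by its span: [NP his hidden village over a quiet storm]; [NP a quiet storm]; [NP Farida]; [NP this musician without the ancient formal poem]; [NP the ancient formal poem]; [NP a message] — that makes 6.

6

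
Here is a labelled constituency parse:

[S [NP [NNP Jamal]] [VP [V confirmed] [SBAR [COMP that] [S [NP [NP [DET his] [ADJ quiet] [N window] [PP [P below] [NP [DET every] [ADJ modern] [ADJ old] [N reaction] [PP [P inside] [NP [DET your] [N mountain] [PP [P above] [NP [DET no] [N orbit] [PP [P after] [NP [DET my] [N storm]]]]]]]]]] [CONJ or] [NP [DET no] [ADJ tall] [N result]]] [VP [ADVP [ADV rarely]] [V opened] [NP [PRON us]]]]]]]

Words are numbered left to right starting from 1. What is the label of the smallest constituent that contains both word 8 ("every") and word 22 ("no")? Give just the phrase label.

Word 8 lies under S → VP → SBAR → S → NP → NP → PP → NP → DET; word 22 lies under S → VP → SBAR → S → NP → NP → DET. The lowest shared node is the NP.

NP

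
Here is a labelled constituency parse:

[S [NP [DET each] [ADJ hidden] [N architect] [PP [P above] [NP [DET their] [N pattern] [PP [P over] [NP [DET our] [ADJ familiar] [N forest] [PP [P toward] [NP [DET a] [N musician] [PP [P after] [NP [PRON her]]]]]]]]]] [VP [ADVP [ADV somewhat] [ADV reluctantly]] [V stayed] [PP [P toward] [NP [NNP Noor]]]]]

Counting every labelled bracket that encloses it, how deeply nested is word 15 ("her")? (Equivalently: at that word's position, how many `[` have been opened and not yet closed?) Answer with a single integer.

Path from the root down to the word: S → NP → PP → NP → PP → NP → PP → NP → PP → NP → PRON. That is 11 enclosing brackets.

11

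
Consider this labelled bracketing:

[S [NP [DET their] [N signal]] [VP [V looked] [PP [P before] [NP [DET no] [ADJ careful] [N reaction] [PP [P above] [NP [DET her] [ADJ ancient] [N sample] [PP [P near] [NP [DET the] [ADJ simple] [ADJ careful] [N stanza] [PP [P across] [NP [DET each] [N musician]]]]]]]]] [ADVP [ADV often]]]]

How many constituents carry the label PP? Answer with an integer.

Scanning left to right, an opening `[PP` appears at word positions 4, 8, 12, 17 — 4 in total.

4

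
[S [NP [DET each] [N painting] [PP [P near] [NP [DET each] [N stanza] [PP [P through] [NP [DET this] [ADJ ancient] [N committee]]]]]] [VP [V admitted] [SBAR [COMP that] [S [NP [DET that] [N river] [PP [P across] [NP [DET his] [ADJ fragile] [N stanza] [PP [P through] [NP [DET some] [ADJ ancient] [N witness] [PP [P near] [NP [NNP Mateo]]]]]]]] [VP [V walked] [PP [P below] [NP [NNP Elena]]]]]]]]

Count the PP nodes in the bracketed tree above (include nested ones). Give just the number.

Scanning left to right, an opening `[PP` appears at word positions 3, 6, 14, 18, 22, 25 — 6 in total.

6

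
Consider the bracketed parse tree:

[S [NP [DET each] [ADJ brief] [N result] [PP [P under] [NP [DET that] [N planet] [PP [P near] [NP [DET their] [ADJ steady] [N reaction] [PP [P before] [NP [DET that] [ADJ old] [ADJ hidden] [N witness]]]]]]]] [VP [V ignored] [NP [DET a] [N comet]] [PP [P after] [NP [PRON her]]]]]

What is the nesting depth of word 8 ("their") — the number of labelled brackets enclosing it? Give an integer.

7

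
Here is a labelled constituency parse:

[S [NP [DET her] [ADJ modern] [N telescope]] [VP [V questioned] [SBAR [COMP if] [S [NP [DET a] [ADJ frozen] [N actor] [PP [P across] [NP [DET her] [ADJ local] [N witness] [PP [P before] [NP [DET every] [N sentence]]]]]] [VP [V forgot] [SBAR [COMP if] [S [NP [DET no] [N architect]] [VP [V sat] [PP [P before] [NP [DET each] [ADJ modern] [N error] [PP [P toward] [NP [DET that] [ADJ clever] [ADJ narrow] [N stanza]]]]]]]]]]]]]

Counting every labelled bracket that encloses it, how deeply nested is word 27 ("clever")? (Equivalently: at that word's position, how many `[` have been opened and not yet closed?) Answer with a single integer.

13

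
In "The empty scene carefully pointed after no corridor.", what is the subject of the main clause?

the empty scene

In the main clause the verb is "pointed"; the NP preceding it, "the empty scene", is the subject.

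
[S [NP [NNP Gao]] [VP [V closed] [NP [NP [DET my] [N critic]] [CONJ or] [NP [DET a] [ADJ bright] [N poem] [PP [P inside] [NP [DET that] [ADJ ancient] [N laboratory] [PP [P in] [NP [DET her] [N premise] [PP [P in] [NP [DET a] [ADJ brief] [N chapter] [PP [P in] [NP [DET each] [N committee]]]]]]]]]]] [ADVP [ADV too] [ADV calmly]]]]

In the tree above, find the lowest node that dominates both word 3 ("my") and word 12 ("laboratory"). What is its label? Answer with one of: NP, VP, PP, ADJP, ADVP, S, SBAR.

NP

Both words fall inside [NP my critic or a bright poem inside that ancient laboratory in her premise in a brief chapter in each committee] (words 3–22), and no smaller constituent contains them both. Label: NP.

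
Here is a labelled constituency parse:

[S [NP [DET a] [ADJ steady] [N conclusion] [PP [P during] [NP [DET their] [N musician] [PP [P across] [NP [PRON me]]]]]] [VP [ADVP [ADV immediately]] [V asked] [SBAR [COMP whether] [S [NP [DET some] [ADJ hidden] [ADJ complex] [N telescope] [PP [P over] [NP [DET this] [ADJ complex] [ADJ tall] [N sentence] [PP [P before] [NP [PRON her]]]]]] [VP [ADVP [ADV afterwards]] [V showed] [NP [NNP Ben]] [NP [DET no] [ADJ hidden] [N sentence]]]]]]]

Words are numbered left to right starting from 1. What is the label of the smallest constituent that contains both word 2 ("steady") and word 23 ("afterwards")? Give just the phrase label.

Both words fall inside [S a steady conclusion during their musician across me immediately asked whether some hidden complex telescope over this complex tall sentence before her afterwards showed Ben no hidden sentence] (words 1–28), and no smaller constituent contains them both. Label: S.

S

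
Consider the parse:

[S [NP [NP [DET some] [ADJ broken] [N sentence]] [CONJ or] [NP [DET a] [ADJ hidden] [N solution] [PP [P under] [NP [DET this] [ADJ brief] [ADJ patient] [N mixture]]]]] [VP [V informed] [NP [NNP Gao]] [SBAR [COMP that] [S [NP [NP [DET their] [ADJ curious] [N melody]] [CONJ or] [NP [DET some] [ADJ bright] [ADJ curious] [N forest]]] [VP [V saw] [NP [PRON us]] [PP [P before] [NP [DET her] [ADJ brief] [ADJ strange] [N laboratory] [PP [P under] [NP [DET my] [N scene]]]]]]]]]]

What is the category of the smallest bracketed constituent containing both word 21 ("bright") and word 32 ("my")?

S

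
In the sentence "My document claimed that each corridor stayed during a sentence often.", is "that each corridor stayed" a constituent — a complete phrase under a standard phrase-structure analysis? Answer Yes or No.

No

"that" belongs to the complementizer "that" while "stayed" belongs to the clause "each corridor stayed during a sentence often"; a span that runs across that boundary is not a single phrase.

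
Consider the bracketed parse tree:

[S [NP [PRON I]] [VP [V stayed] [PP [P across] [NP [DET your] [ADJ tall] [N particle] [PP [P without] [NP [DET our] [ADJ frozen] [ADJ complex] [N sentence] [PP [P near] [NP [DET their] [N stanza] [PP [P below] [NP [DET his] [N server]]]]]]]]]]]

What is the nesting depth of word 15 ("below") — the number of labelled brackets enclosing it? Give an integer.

10

Counting open brackets not yet closed at "below": [S [VP [PP [NP [PP [NP [PP [NP [PP [P = 10.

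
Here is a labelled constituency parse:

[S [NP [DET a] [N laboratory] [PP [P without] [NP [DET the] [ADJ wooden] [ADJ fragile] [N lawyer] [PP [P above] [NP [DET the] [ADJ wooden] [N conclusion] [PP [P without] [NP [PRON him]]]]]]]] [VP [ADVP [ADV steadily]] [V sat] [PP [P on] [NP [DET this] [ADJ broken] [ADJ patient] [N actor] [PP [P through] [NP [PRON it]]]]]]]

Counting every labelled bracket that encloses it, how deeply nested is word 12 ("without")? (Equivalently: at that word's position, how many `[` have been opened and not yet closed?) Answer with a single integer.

8

Counting open brackets not yet closed at "without": [S [NP [PP [NP [PP [NP [PP [P = 8.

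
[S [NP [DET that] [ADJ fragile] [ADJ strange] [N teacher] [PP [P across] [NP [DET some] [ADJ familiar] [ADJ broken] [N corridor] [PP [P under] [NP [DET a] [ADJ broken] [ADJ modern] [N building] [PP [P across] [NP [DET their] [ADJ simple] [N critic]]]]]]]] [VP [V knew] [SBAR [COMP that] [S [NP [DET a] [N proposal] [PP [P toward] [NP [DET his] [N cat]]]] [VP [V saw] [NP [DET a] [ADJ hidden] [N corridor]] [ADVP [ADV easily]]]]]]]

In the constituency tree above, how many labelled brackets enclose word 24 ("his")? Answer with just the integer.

8

Counting open brackets not yet closed at "his": [S [VP [SBAR [S [NP [PP [NP [DET = 8.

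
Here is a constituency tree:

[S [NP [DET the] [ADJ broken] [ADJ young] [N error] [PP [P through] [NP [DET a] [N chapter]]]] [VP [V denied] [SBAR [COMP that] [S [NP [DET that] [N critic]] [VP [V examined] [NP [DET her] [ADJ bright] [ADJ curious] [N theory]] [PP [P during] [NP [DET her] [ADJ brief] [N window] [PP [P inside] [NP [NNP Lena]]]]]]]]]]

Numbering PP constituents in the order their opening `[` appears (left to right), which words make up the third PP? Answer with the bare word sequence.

The PP opening brackets appear, in order, over: "through a chapter"; "during her brief window inside Lena"; "inside Lena". The third one spans "inside Lena".

inside Lena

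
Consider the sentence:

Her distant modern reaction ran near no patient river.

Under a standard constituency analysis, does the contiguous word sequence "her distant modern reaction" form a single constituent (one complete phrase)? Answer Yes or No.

Yes

These words form the whole noun phrase headed by "reaction", so yes — one constituent.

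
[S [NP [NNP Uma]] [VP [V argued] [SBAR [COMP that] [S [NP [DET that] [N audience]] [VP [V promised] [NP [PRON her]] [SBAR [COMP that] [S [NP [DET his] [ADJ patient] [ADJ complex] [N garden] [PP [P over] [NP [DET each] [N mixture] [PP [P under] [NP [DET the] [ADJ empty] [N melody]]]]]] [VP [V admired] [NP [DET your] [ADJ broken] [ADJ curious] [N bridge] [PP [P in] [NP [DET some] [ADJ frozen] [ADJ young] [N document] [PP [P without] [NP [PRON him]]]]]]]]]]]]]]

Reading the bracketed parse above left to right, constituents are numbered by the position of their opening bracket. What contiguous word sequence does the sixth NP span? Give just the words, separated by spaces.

In left-to-right order the NP constituents are "Uma"; "that audience"; "her"; "his patient complex garden over each mixture under the empty melody"; "each mixture under the empty melody"; "the empty melody"; "your broken curious bridge in some frozen young document without him"; "some frozen young document without him"; "him". Number 6 is "the empty melody".

the empty melody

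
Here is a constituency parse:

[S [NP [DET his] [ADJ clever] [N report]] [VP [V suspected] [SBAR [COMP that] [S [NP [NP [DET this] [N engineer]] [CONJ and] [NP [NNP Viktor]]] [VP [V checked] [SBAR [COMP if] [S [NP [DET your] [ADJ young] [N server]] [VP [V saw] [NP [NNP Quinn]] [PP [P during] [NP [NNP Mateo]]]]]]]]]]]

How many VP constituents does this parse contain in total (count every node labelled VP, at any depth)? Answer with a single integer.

3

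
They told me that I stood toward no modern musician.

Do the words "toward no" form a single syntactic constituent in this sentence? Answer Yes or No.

No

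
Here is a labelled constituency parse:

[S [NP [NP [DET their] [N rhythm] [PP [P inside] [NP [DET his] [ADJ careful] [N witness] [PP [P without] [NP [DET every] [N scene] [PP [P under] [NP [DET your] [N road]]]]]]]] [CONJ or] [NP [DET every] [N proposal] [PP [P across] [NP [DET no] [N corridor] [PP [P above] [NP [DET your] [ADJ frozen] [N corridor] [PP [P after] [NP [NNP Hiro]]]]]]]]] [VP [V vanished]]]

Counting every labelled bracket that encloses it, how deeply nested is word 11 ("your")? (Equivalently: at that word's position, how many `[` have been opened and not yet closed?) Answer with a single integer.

10

Counting open brackets not yet closed at "your": [S [NP [NP [PP [NP [PP [NP [PP [NP [DET = 10.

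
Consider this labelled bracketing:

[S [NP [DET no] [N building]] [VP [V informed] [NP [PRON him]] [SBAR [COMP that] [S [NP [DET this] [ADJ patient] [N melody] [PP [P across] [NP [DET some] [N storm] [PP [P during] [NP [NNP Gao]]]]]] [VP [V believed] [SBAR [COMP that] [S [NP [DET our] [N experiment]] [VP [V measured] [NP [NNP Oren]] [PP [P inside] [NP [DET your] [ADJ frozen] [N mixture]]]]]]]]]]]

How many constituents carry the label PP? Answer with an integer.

3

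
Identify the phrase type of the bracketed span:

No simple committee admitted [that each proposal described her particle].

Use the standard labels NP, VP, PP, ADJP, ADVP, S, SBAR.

The span is built around the complementizer "that" — a subordinate clause (SBAR).

SBAR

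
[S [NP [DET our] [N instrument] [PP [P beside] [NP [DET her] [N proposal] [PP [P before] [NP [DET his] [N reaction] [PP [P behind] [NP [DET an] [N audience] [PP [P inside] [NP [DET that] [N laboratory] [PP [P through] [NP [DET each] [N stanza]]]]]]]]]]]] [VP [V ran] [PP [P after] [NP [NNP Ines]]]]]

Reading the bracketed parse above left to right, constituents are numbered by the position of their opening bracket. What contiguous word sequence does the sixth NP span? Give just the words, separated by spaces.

each stanza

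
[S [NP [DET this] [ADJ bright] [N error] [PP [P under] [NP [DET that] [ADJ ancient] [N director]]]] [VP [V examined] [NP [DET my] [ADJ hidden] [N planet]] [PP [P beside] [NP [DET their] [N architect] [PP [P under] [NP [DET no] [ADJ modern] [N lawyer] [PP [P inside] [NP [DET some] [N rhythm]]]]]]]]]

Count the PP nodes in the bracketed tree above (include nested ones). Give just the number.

4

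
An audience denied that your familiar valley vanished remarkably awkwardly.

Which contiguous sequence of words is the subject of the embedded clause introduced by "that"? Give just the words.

your familiar valley

The subject of the embedded clause introduced by "that" is the NP immediately before the verb "vanished": "your familiar valley".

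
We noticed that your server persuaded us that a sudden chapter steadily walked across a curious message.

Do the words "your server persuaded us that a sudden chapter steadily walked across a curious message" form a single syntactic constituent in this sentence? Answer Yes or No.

These words form the whole clause headed by "persuaded", so yes — one constituent.

Yes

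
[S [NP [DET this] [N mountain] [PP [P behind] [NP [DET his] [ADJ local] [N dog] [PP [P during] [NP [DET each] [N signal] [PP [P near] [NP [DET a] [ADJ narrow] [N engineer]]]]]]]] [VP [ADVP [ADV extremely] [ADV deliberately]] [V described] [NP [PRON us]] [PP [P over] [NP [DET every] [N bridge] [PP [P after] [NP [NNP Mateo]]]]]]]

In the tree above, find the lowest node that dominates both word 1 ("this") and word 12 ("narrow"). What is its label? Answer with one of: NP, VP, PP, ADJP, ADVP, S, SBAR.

NP

Word 1 lies under S → NP → DET; word 12 lies under S → NP → PP → NP → PP → NP → PP → NP → ADJ. The lowest shared node is the NP.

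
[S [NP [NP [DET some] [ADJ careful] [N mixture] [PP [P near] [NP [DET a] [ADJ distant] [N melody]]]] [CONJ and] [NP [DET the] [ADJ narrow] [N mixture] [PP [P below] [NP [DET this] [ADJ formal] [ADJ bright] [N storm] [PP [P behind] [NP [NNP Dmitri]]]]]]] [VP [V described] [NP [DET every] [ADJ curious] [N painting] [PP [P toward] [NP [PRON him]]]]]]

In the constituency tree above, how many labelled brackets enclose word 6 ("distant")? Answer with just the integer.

6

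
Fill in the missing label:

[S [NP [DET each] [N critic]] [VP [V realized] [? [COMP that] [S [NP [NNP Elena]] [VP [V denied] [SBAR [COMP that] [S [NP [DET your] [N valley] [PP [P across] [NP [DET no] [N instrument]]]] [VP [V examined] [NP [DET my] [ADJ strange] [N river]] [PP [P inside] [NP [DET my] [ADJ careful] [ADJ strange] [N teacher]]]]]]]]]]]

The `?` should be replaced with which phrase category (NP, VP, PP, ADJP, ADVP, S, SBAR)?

SBAR

Looking at what the `?` directly dominates — COMP 'that', S — this is a subordinate clause (SBAR).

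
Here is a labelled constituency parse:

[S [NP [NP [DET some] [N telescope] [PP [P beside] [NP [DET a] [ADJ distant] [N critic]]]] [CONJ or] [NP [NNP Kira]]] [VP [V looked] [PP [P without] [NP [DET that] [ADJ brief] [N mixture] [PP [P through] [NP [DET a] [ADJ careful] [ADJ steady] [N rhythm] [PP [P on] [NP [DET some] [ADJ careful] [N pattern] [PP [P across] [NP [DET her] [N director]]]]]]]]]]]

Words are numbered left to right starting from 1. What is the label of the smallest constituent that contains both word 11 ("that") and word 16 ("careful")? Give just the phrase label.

The smallest bracket enclosing both words is [NP that brief mixture through a careful steady rhythm on some careful pattern across her director], so the label is NP.

NP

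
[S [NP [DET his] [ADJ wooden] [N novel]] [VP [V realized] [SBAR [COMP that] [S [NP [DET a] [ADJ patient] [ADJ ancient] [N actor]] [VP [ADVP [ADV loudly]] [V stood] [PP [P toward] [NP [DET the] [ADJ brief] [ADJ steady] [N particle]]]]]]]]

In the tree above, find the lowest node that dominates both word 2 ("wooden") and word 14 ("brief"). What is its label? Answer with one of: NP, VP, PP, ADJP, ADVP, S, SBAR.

S

The smallest bracket enclosing both words is [S his wooden novel realized that a patient ancient actor loudly stood toward the brief steady particle], so the label is S.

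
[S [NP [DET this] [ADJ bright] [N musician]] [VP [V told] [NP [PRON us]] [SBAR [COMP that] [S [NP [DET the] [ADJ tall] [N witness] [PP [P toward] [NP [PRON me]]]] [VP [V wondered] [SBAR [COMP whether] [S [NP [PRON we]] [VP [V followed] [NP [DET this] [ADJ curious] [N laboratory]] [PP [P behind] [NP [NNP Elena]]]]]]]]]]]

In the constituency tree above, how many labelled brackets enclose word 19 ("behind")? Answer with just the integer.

The word sits inside P, which is inside PP, inside VP, inside S, inside SBAR, inside VP, inside S, inside SBAR, inside VP, inside S — 10 brackets in all.

10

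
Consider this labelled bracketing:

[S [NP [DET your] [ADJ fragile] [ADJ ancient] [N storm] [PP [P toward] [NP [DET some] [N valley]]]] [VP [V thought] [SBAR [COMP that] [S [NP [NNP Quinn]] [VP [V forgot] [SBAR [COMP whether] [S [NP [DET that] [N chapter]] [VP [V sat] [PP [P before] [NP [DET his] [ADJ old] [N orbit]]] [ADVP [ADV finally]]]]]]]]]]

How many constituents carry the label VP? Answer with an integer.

The VP constituents are: [VP thought that Quinn forgot whether that chapter sat before his old orbit finally]; [VP forgot whether that chapter sat before his old orbit finally]; [VP sat before his old orbit finally]. Total: 3.

3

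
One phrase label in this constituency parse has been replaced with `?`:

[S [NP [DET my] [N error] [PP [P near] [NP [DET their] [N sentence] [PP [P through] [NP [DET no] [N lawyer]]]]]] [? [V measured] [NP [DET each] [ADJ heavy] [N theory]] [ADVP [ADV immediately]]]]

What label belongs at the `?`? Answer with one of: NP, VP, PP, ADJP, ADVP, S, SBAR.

VP

The `?` node immediately contains: V 'measured', NP, ADVP. That is the internal structure of a verb phrase, so the label is VP.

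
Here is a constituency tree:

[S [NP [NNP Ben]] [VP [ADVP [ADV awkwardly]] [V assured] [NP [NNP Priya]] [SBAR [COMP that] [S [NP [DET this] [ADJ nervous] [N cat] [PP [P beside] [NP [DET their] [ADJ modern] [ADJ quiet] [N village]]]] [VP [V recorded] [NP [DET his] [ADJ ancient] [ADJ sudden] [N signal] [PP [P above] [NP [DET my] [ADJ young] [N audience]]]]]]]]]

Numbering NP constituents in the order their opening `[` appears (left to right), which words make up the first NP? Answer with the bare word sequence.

Ben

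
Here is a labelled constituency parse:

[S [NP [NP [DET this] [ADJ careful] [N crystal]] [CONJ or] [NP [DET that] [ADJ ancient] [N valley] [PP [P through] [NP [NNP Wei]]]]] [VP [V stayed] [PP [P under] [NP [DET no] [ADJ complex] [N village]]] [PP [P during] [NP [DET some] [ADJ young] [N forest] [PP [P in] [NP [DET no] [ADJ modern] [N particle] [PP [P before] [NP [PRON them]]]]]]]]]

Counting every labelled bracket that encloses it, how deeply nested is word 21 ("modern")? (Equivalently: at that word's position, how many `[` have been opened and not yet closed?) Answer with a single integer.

7

The word sits inside ADJ, which is inside NP, inside PP, inside NP, inside PP, inside VP, inside S — 7 brackets in all.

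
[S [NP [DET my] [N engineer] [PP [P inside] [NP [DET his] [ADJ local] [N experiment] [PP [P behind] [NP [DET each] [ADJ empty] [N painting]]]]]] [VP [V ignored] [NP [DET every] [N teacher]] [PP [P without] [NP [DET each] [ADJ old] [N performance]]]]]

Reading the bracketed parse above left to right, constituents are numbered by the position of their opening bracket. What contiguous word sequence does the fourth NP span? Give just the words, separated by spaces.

The NP opening brackets appear, in order, over: "my engineer inside his local experiment behind each empty painting"; "his local experiment behind each empty painting"; "each empty painting"; "every teacher"; "each old performance". The fourth one spans "every teacher".

every teacher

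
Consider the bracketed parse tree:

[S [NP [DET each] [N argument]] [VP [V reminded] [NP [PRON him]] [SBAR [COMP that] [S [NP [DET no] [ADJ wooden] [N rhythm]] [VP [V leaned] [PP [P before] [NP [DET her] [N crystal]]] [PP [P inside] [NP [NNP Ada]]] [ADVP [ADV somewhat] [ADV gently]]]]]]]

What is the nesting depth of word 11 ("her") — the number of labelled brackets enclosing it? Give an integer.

The word sits inside DET, which is inside NP, inside PP, inside VP, inside S, inside SBAR, inside VP, inside S — 8 brackets in all.

8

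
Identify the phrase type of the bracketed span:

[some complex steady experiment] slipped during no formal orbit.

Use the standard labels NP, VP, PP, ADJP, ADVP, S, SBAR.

NP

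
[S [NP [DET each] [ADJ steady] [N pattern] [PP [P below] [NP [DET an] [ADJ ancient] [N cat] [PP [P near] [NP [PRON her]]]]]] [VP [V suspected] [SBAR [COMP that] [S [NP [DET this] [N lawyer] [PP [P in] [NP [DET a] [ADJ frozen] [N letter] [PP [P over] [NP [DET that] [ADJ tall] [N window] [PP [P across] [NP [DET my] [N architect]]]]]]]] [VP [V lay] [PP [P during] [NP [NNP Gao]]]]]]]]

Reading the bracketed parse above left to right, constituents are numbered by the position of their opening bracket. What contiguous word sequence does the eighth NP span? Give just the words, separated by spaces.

Opening `[NP` markers occur at word positions 1, 5, 9, 12, 15, 19, 23, 27; the eighth of these opens the constituent [NP Gao].

Gao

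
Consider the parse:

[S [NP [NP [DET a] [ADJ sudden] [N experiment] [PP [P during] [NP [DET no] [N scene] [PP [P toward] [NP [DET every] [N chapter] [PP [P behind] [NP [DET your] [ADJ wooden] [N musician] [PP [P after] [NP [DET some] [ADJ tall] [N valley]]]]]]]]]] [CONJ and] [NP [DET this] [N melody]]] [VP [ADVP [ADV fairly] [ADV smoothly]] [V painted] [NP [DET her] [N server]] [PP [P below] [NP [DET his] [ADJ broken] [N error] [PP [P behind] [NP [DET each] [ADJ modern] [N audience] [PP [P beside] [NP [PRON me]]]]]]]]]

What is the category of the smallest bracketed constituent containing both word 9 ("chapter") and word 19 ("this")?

NP

The smallest bracket enclosing both words is [NP a sudden experiment during no scene toward every chapter behind your wooden musician after some tall valley and this melody], so the label is NP.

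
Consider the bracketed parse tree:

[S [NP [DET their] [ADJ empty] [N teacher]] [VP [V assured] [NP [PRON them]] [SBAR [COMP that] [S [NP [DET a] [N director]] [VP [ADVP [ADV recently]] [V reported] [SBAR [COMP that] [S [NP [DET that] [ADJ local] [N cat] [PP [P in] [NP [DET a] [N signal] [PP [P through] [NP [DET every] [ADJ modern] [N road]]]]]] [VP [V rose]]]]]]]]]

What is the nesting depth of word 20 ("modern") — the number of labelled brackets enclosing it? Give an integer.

13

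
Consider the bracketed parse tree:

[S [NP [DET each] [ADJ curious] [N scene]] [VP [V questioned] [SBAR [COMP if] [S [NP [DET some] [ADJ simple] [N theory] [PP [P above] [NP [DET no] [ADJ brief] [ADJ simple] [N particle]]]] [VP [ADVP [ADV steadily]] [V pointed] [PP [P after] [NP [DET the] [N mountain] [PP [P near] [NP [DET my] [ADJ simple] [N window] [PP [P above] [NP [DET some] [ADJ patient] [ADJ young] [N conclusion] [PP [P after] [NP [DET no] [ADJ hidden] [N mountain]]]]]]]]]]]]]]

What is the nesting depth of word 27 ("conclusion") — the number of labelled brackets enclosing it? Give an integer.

12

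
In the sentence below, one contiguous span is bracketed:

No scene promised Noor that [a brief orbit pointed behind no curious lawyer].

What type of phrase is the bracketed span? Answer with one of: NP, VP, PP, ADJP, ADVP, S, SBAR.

S

"pointed" is the head of the bracketed span, so the span is a clause: S.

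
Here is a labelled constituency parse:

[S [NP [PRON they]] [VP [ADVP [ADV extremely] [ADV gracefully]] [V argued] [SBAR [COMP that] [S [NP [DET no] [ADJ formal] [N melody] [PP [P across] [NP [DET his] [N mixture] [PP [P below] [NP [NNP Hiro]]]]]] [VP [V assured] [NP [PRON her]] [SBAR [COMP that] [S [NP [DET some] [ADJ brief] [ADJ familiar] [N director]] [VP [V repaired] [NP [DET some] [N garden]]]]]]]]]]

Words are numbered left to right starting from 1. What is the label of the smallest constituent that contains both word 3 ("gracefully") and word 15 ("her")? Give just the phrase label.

VP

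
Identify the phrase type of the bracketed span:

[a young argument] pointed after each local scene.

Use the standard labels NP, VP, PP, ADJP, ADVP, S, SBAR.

NP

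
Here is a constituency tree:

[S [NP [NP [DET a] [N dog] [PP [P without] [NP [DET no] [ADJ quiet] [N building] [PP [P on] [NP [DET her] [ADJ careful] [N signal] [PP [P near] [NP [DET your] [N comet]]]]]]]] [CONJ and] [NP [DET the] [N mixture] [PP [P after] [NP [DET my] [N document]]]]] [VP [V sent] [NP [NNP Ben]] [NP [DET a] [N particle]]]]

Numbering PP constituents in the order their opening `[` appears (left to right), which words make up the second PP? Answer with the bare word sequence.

on her careful signal near your comet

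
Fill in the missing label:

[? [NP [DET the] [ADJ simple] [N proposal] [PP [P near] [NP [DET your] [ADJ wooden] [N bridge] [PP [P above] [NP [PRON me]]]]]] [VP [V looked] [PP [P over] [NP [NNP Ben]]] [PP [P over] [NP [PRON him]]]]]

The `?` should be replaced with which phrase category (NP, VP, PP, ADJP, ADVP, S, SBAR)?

A constituent whose immediate children are NP, VP is a clause: S.

S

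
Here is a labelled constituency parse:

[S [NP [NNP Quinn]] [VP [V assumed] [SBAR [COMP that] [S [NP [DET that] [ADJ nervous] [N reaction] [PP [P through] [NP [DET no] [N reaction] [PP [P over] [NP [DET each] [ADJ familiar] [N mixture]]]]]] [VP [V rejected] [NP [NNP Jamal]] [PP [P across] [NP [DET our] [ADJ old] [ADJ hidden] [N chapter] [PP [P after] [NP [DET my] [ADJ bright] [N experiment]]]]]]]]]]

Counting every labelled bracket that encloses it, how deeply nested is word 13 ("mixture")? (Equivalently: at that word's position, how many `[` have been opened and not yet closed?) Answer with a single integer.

10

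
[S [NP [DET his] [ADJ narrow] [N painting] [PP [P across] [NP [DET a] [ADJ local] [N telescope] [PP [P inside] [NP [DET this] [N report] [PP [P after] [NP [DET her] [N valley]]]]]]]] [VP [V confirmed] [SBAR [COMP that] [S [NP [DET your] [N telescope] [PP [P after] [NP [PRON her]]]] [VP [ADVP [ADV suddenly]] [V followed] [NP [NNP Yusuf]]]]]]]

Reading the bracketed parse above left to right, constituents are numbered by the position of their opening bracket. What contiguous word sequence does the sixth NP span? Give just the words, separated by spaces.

The NP opening brackets appear, in order, over: "his narrow painting across a local telescope inside this report after her valley"; "a local telescope inside this report after her valley"; "this report after her valley"; "her valley"; "your telescope after her"; "her"; "Yusuf". The sixth one spans "her".

her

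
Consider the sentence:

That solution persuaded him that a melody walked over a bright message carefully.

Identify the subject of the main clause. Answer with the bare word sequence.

that solution

"that solution" is the NP that combines with the VP headed by "persuaded" to form the main clause — the subject.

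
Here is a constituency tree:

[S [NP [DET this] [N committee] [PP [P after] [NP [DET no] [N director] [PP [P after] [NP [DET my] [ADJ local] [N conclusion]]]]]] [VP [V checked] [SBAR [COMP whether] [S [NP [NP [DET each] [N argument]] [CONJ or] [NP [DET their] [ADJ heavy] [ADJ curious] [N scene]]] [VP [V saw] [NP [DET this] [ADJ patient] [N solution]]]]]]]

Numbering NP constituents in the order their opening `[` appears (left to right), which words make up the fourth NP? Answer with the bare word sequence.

each argument or their heavy curious scene

The NP opening brackets appear, in order, over: "this committee after no director after my local conclusion"; "no director after my local conclusion"; "my local conclusion"; "each argument or their heavy curious scene"; "each argument"; "their heavy curious scene"; "this patient solution". The fourth one spans "each argument or their heavy curious scene".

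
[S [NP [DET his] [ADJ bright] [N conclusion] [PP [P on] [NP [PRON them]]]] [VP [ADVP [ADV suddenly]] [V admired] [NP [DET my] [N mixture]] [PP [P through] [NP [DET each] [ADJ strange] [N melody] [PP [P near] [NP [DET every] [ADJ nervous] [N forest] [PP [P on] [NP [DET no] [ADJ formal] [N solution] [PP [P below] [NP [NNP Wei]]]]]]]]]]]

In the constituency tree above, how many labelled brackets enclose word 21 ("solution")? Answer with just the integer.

9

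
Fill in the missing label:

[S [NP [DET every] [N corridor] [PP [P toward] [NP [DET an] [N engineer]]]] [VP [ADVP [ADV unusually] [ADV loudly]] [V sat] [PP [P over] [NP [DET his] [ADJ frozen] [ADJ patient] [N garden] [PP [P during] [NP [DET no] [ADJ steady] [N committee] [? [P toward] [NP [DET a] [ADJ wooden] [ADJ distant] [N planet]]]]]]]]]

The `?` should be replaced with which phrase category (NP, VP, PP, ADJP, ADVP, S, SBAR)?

PP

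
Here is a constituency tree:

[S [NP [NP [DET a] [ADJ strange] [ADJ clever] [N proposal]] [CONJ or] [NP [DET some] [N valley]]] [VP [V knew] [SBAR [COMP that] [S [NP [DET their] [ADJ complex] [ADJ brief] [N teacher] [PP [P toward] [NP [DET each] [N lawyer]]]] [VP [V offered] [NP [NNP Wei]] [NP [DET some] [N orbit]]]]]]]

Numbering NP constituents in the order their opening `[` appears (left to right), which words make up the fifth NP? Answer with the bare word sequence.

each lawyer

In left-to-right order the NP constituents are "a strange clever proposal or some valley"; "a strange clever proposal"; "some valley"; "their complex brief teacher toward each lawyer"; "each lawyer"; "Wei"; "some orbit". Number 5 is "each lawyer".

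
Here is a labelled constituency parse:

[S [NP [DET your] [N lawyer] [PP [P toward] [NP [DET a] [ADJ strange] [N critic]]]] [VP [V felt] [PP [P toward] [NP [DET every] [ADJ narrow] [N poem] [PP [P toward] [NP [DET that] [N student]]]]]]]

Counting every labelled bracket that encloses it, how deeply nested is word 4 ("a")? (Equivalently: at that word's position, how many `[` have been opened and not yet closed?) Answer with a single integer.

5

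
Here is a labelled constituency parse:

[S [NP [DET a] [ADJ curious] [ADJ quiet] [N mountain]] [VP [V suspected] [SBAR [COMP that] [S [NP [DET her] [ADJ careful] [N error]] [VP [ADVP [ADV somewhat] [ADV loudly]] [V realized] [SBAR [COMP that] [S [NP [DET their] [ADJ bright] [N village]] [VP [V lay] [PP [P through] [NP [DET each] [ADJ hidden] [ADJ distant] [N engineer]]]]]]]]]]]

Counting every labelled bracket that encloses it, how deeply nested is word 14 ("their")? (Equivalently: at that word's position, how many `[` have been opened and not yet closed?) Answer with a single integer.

The word sits inside DET, which is inside NP, inside S, inside SBAR, inside VP, inside S, inside SBAR, inside VP, inside S — 9 brackets in all.

9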